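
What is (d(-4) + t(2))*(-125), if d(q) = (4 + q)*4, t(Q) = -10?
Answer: 1250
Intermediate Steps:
d(q) = 16 + 4*q
(d(-4) + t(2))*(-125) = ((16 + 4*(-4)) - 10)*(-125) = ((16 - 16) - 10)*(-125) = (0 - 10)*(-125) = -10*(-125) = 1250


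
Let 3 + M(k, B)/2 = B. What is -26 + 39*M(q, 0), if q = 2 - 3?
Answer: -260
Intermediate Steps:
q = -1
M(k, B) = -6 + 2*B
-26 + 39*M(q, 0) = -26 + 39*(-6 + 2*0) = -26 + 39*(-6 + 0) = -26 + 39*(-6) = -26 - 234 = -260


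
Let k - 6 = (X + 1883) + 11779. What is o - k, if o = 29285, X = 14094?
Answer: 1523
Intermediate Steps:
k = 27762 (k = 6 + ((14094 + 1883) + 11779) = 6 + (15977 + 11779) = 6 + 27756 = 27762)
o - k = 29285 - 1*27762 = 29285 - 27762 = 1523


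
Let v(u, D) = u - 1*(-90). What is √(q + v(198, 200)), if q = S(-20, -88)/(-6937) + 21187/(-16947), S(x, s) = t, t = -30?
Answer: √8986697937615517/5598159 ≈ 16.934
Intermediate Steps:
S(x, s) = -30
v(u, D) = 90 + u (v(u, D) = u + 90 = 90 + u)
q = -20923687/16794477 (q = -30/(-6937) + 21187/(-16947) = -30*(-1/6937) + 21187*(-1/16947) = 30/6937 - 21187/16947 = -20923687/16794477 ≈ -1.2459)
√(q + v(198, 200)) = √(-20923687/16794477 + (90 + 198)) = √(-20923687/16794477 + 288) = √(4815885689/16794477) = √8986697937615517/5598159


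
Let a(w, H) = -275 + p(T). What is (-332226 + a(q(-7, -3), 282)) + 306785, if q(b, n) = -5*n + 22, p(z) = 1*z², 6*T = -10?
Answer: -231419/9 ≈ -25713.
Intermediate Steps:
T = -5/3 (T = (⅙)*(-10) = -5/3 ≈ -1.6667)
p(z) = z²
q(b, n) = 22 - 5*n
a(w, H) = -2450/9 (a(w, H) = -275 + (-5/3)² = -275 + 25/9 = -2450/9)
(-332226 + a(q(-7, -3), 282)) + 306785 = (-332226 - 2450/9) + 306785 = -2992484/9 + 306785 = -231419/9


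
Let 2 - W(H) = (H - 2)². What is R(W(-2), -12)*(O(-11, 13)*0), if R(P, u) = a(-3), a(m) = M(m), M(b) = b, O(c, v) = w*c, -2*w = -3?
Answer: 0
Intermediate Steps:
w = 3/2 (w = -½*(-3) = 3/2 ≈ 1.5000)
O(c, v) = 3*c/2
a(m) = m
W(H) = 2 - (-2 + H)² (W(H) = 2 - (H - 2)² = 2 - (-2 + H)²)
R(P, u) = -3
R(W(-2), -12)*(O(-11, 13)*0) = -3*(3/2)*(-11)*0 = -(-99)*0/2 = -3*0 = 0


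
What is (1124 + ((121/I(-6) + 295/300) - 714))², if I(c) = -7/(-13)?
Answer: 71285262049/176400 ≈ 4.0411e+5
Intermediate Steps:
I(c) = 7/13 (I(c) = -7*(-1/13) = 7/13)
(1124 + ((121/I(-6) + 295/300) - 714))² = (1124 + ((121/(7/13) + 295/300) - 714))² = (1124 + ((121*(13/7) + 295*(1/300)) - 714))² = (1124 + ((1573/7 + 59/60) - 714))² = (1124 + (94793/420 - 714))² = (1124 - 205087/420)² = (266993/420)² = 71285262049/176400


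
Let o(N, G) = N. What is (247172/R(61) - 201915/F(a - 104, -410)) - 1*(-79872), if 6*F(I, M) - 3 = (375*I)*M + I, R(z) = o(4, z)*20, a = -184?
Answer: 4898022675253/59039620 ≈ 82962.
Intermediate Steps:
R(z) = 80 (R(z) = 4*20 = 80)
F(I, M) = ½ + I/6 + 125*I*M/2 (F(I, M) = ½ + ((375*I)*M + I)/6 = ½ + (375*I*M + I)/6 = ½ + (I + 375*I*M)/6 = ½ + (I/6 + 125*I*M/2) = ½ + I/6 + 125*I*M/2)
(247172/R(61) - 201915/F(a - 104, -410)) - 1*(-79872) = (247172/80 - 201915/(½ + (-184 - 104)/6 + (125/2)*(-184 - 104)*(-410))) - 1*(-79872) = (247172*(1/80) - 201915/(½ + (⅙)*(-288) + (125/2)*(-288)*(-410))) + 79872 = (61793/20 - 201915/(½ - 48 + 7380000)) + 79872 = (61793/20 - 201915/14759905/2) + 79872 = (61793/20 - 201915*2/14759905) + 79872 = (61793/20 - 80766/2951981) + 79872 = 182410146613/59039620 + 79872 = 4898022675253/59039620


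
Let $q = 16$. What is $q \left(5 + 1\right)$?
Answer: $96$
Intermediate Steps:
$q \left(5 + 1\right) = 16 \left(5 + 1\right) = 16 \cdot 6 = 96$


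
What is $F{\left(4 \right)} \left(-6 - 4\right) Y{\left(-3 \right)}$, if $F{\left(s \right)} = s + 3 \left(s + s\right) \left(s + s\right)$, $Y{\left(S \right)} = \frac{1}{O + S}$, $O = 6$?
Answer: $- \frac{1960}{3} \approx -653.33$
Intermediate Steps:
$Y{\left(S \right)} = \frac{1}{6 + S}$
$F{\left(s \right)} = s + 12 s^{2}$ ($F{\left(s \right)} = s + 3 \cdot 2 s 2 s = s + 3 \cdot 4 s^{2} = s + 12 s^{2}$)
$F{\left(4 \right)} \left(-6 - 4\right) Y{\left(-3 \right)} = \frac{4 \left(1 + 12 \cdot 4\right) \left(-6 - 4\right)}{6 - 3} = \frac{4 \left(1 + 48\right) \left(-6 - 4\right)}{3} = 4 \cdot 49 \left(-10\right) \frac{1}{3} = 196 \left(-10\right) \frac{1}{3} = \left(-1960\right) \frac{1}{3} = - \frac{1960}{3}$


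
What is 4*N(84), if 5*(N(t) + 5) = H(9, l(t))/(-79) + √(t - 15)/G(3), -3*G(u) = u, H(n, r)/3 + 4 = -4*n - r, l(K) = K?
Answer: -6412/395 - 4*√69/5 ≈ -22.878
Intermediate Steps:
H(n, r) = -12 - 12*n - 3*r (H(n, r) = -12 + 3*(-4*n - r) = -12 + 3*(-r - 4*n) = -12 + (-12*n - 3*r) = -12 - 12*n - 3*r)
G(u) = -u/3
N(t) = -371/79 - √(-15 + t)/5 + 3*t/395 (N(t) = -5 + ((-12 - 12*9 - 3*t)/(-79) + √(t - 15)/((-⅓*3)))/5 = -5 + ((-12 - 108 - 3*t)*(-1/79) + √(-15 + t)/(-1))/5 = -5 + ((-120 - 3*t)*(-1/79) + √(-15 + t)*(-1))/5 = -5 + ((120/79 + 3*t/79) - √(-15 + t))/5 = -5 + (120/79 - √(-15 + t) + 3*t/79)/5 = -5 + (24/79 - √(-15 + t)/5 + 3*t/395) = -371/79 - √(-15 + t)/5 + 3*t/395)
4*N(84) = 4*(-371/79 - √(-15 + 84)/5 + (3/395)*84) = 4*(-371/79 - √69/5 + 252/395) = 4*(-1603/395 - √69/5) = -6412/395 - 4*√69/5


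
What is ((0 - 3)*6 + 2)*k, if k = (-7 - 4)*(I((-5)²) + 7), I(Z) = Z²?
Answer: 111232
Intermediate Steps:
k = -6952 (k = (-7 - 4)*(((-5)²)² + 7) = -11*(25² + 7) = -11*(625 + 7) = -11*632 = -6952)
((0 - 3)*6 + 2)*k = ((0 - 3)*6 + 2)*(-6952) = (-3*6 + 2)*(-6952) = (-18 + 2)*(-6952) = -16*(-6952) = 111232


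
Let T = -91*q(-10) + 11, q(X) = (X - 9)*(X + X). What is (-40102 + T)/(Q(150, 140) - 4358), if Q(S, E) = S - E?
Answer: 74671/4348 ≈ 17.174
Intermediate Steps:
q(X) = 2*X*(-9 + X) (q(X) = (-9 + X)*(2*X) = 2*X*(-9 + X))
T = -34569 (T = -182*(-10)*(-9 - 10) + 11 = -182*(-10)*(-19) + 11 = -91*380 + 11 = -34580 + 11 = -34569)
(-40102 + T)/(Q(150, 140) - 4358) = (-40102 - 34569)/((150 - 1*140) - 4358) = -74671/((150 - 140) - 4358) = -74671/(10 - 4358) = -74671/(-4348) = -74671*(-1/4348) = 74671/4348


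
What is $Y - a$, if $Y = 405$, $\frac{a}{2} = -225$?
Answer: $855$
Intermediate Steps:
$a = -450$ ($a = 2 \left(-225\right) = -450$)
$Y - a = 405 - -450 = 405 + 450 = 855$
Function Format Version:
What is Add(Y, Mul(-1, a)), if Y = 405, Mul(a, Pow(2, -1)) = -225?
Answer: 855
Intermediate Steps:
a = -450 (a = Mul(2, -225) = -450)
Add(Y, Mul(-1, a)) = Add(405, Mul(-1, -450)) = Add(405, 450) = 855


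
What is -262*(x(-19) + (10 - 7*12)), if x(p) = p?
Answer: 24366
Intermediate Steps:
-262*(x(-19) + (10 - 7*12)) = -262*(-19 + (10 - 7*12)) = -262*(-19 + (10 - 84)) = -262*(-19 - 74) = -262*(-93) = 24366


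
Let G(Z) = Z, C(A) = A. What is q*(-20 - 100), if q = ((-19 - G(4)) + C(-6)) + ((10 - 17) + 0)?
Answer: 4320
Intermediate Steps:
q = -36 (q = ((-19 - 1*4) - 6) + ((10 - 17) + 0) = ((-19 - 4) - 6) + (-7 + 0) = (-23 - 6) - 7 = -29 - 7 = -36)
q*(-20 - 100) = -36*(-20 - 100) = -36*(-120) = 4320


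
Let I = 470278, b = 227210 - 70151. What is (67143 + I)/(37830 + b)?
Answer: 537421/194889 ≈ 2.7576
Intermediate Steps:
b = 157059
(67143 + I)/(37830 + b) = (67143 + 470278)/(37830 + 157059) = 537421/194889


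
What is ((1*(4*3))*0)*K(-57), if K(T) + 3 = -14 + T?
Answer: 0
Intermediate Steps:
K(T) = -17 + T (K(T) = -3 + (-14 + T) = -17 + T)
((1*(4*3))*0)*K(-57) = ((1*(4*3))*0)*(-17 - 57) = ((1*12)*0)*(-74) = (12*0)*(-74) = 0*(-74) = 0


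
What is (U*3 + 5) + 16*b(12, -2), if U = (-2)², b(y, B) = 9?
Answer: 161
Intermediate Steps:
U = 4
(U*3 + 5) + 16*b(12, -2) = (4*3 + 5) + 16*9 = (12 + 5) + 144 = 17 + 144 = 161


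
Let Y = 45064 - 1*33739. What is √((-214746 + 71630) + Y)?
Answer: I*√131791 ≈ 363.03*I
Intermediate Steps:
Y = 11325 (Y = 45064 - 33739 = 11325)
√((-214746 + 71630) + Y) = √((-214746 + 71630) + 11325) = √(-143116 + 11325) = √(-131791) = I*√131791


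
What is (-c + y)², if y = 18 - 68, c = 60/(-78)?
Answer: 409600/169 ≈ 2423.7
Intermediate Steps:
c = -10/13 (c = 60*(-1/78) = -10/13 ≈ -0.76923)
y = -50
(-c + y)² = (-1*(-10/13) - 50)² = (10/13 - 50)² = (-640/13)² = 409600/169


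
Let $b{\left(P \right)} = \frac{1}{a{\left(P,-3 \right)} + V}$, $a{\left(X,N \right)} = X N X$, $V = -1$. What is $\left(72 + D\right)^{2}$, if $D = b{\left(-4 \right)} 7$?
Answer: $\frac{253009}{49} \approx 5163.4$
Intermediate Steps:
$a{\left(X,N \right)} = N X^{2}$ ($a{\left(X,N \right)} = N X X = N X^{2}$)
$b{\left(P \right)} = \frac{1}{-1 - 3 P^{2}}$ ($b{\left(P \right)} = \frac{1}{- 3 P^{2} - 1} = \frac{1}{-1 - 3 P^{2}}$)
$D = - \frac{1}{7}$ ($D = - \frac{1}{1 + 3 \left(-4\right)^{2}} \cdot 7 = - \frac{1}{1 + 3 \cdot 16} \cdot 7 = - \frac{1}{1 + 48} \cdot 7 = - \frac{1}{49} \cdot 7 = \left(-1\right) \frac{1}{49} \cdot 7 = \left(- \frac{1}{49}\right) 7 = - \frac{1}{7} \approx -0.14286$)
$\left(72 + D\right)^{2} = \left(72 - \frac{1}{7}\right)^{2} = \left(\frac{503}{7}\right)^{2} = \frac{253009}{49}$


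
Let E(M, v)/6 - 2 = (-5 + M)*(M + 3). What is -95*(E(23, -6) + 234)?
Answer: -290130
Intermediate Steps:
E(M, v) = 12 + 6*(-5 + M)*(3 + M) (E(M, v) = 12 + 6*((-5 + M)*(M + 3)) = 12 + 6*((-5 + M)*(3 + M)) = 12 + 6*(-5 + M)*(3 + M))
-95*(E(23, -6) + 234) = -95*((-78 - 12*23 + 6*23²) + 234) = -95*((-78 - 276 + 6*529) + 234) = -95*((-78 - 276 + 3174) + 234) = -95*(2820 + 234) = -95*3054 = -290130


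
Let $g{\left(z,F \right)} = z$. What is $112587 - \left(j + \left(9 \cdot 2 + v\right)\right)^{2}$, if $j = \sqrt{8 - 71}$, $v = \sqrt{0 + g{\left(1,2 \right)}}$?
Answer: $112289 - 114 i \sqrt{7} \approx 1.1229 \cdot 10^{5} - 301.62 i$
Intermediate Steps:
$v = 1$ ($v = \sqrt{0 + 1} = \sqrt{1} = 1$)
$j = 3 i \sqrt{7}$ ($j = \sqrt{-63} = 3 i \sqrt{7} \approx 7.9373 i$)
$112587 - \left(j + \left(9 \cdot 2 + v\right)\right)^{2} = 112587 - \left(3 i \sqrt{7} + \left(9 \cdot 2 + 1\right)\right)^{2} = 112587 - \left(3 i \sqrt{7} + \left(18 + 1\right)\right)^{2} = 112587 - \left(3 i \sqrt{7} + 19\right)^{2} = 112587 - \left(19 + 3 i \sqrt{7}\right)^{2}$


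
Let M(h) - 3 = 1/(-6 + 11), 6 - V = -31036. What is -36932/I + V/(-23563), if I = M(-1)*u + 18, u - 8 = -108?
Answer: 430427016/3558013 ≈ 120.97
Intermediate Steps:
V = 31042 (V = 6 - 1*(-31036) = 6 + 31036 = 31042)
M(h) = 16/5 (M(h) = 3 + 1/(-6 + 11) = 3 + 1/5 = 3 + ⅕ = 16/5)
u = -100 (u = 8 - 108 = -100)
I = -302 (I = (16/5)*(-100) + 18 = -320 + 18 = -302)
-36932/I + V/(-23563) = -36932/(-302) + 31042/(-23563) = -36932*(-1/302) + 31042*(-1/23563) = 18466/151 - 31042/23563 = 430427016/3558013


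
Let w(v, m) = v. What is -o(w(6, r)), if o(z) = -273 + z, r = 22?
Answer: 267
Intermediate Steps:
-o(w(6, r)) = -(-273 + 6) = -1*(-267) = 267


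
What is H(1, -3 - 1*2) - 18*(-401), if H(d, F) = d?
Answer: 7219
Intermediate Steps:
H(1, -3 - 1*2) - 18*(-401) = 1 - 18*(-401) = 1 + 7218 = 7219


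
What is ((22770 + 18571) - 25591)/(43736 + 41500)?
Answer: 2625/14206 ≈ 0.18478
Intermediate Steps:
((22770 + 18571) - 25591)/(43736 + 41500) = (41341 - 25591)/85236 = 15750*(1/85236) = 2625/14206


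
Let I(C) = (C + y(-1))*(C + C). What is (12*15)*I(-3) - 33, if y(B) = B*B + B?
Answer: 3207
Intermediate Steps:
y(B) = B + B² (y(B) = B² + B = B + B²)
I(C) = 2*C² (I(C) = (C - (1 - 1))*(C + C) = (C - 1*0)*(2*C) = (C + 0)*(2*C) = C*(2*C) = 2*C²)
(12*15)*I(-3) - 33 = (12*15)*(2*(-3)²) - 33 = 180*(2*9) - 33 = 180*18 - 33 = 3240 - 33 = 3207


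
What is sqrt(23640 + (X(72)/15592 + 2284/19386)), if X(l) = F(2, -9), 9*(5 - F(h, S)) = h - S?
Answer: sqrt(3749792418733369053)/12594438 ≈ 153.75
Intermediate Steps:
F(h, S) = 5 - h/9 + S/9 (F(h, S) = 5 - (h - S)/9 = 5 + (-h/9 + S/9) = 5 - h/9 + S/9)
X(l) = 34/9 (X(l) = 5 - 1/9*2 + (1/9)*(-9) = 5 - 2/9 - 1 = 34/9)
sqrt(23640 + (X(72)/15592 + 2284/19386)) = sqrt(23640 + ((34/9)/15592 + 2284/19386)) = sqrt(23640 + ((34/9)*(1/15592) + 2284*(1/19386))) = sqrt(23640 + (17/70164 + 1142/9693)) = sqrt(23640 + 8921341/75566628) = sqrt(1786404007261/75566628) = sqrt(3749792418733369053)/12594438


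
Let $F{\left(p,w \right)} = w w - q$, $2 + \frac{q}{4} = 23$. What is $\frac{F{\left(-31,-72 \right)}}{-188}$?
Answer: $- \frac{1275}{47} \approx -27.128$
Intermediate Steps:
$q = 84$ ($q = -8 + 4 \cdot 23 = -8 + 92 = 84$)
$F{\left(p,w \right)} = -84 + w^{2}$ ($F{\left(p,w \right)} = w w - 84 = w^{2} - 84 = -84 + w^{2}$)
$\frac{F{\left(-31,-72 \right)}}{-188} = \frac{-84 + \left(-72\right)^{2}}{-188} = \left(-84 + 5184\right) \left(- \frac{1}{188}\right) = 5100 \left(- \frac{1}{188}\right) = - \frac{1275}{47}$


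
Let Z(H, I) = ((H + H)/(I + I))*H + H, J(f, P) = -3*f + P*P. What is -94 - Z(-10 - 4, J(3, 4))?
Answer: -108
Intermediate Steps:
J(f, P) = P² - 3*f (J(f, P) = -3*f + P² = P² - 3*f)
Z(H, I) = H + H²/I (Z(H, I) = ((2*H)/((2*I)))*H + H = ((2*H)*(1/(2*I)))*H + H = (H/I)*H + H = H²/I + H = H + H²/I)
-94 - Z(-10 - 4, J(3, 4)) = -94 - (-10 - 4)*((-10 - 4) + (4² - 3*3))/(4² - 3*3) = -94 - (-14)*(-14 + (16 - 9))/(16 - 9) = -94 - (-14)*(-14 + 7)/7 = -94 - (-14)*(-7)/7 = -94 - 1*14 = -94 - 14 = -108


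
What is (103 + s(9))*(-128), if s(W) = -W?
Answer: -12032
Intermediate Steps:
(103 + s(9))*(-128) = (103 - 1*9)*(-128) = (103 - 9)*(-128) = 94*(-128) = -12032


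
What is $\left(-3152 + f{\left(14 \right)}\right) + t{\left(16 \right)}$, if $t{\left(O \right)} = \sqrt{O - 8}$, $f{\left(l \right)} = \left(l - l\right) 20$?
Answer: $-3152 + 2 \sqrt{2} \approx -3149.2$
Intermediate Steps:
$f{\left(l \right)} = 0$ ($f{\left(l \right)} = 0 \cdot 20 = 0$)
$t{\left(O \right)} = \sqrt{-8 + O}$
$\left(-3152 + f{\left(14 \right)}\right) + t{\left(16 \right)} = \left(-3152 + 0\right) + \sqrt{-8 + 16} = -3152 + \sqrt{8} = -3152 + 2 \sqrt{2}$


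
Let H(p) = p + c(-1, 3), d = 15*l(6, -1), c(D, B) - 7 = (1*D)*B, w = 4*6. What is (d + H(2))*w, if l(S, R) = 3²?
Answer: 3384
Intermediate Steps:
l(S, R) = 9
w = 24
c(D, B) = 7 + B*D (c(D, B) = 7 + (1*D)*B = 7 + D*B = 7 + B*D)
d = 135 (d = 15*9 = 135)
H(p) = 4 + p (H(p) = p + (7 + 3*(-1)) = p + (7 - 3) = p + 4 = 4 + p)
(d + H(2))*w = (135 + (4 + 2))*24 = (135 + 6)*24 = 141*24 = 3384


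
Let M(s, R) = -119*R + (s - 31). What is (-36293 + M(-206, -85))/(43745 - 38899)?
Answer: -26415/4846 ≈ -5.4509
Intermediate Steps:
M(s, R) = -31 + s - 119*R (M(s, R) = -119*R + (-31 + s) = -31 + s - 119*R)
(-36293 + M(-206, -85))/(43745 - 38899) = (-36293 + (-31 - 206 - 119*(-85)))/(43745 - 38899) = (-36293 + (-31 - 206 + 10115))/4846 = (-36293 + 9878)*(1/4846) = -26415*1/4846 = -26415/4846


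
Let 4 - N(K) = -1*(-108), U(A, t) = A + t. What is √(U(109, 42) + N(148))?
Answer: √47 ≈ 6.8557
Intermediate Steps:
N(K) = -104 (N(K) = 4 - (-1)*(-108) = 4 - 1*108 = 4 - 108 = -104)
√(U(109, 42) + N(148)) = √((109 + 42) - 104) = √(151 - 104) = √47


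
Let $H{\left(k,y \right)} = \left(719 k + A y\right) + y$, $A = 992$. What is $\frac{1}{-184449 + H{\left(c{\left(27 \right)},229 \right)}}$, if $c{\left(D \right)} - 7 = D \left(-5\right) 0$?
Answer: $\frac{1}{47981} \approx 2.0842 \cdot 10^{-5}$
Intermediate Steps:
$c{\left(D \right)} = 7$ ($c{\left(D \right)} = 7 + D \left(-5\right) 0 = 7 + - 5 D 0 = 7 + 0 = 7$)
$H{\left(k,y \right)} = 719 k + 993 y$ ($H{\left(k,y \right)} = \left(719 k + 992 y\right) + y = 719 k + 993 y$)
$\frac{1}{-184449 + H{\left(c{\left(27 \right)},229 \right)}} = \frac{1}{-184449 + \left(719 \cdot 7 + 993 \cdot 229\right)} = \frac{1}{-184449 + \left(5033 + 227397\right)} = \frac{1}{-184449 + 232430} = \frac{1}{47981}$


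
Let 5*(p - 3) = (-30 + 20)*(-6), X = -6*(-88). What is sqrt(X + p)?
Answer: sqrt(543) ≈ 23.302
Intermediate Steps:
X = 528
p = 15 (p = 3 + ((-30 + 20)*(-6))/5 = 3 + (-10*(-6))/5 = 3 + (1/5)*60 = 3 + 12 = 15)
sqrt(X + p) = sqrt(528 + 15) = sqrt(543)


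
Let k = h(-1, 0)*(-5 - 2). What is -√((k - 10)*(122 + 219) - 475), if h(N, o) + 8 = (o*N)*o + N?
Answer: -√17598 ≈ -132.66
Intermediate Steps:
h(N, o) = -8 + N + N*o² (h(N, o) = -8 + ((o*N)*o + N) = -8 + ((N*o)*o + N) = -8 + (N*o² + N) = -8 + (N + N*o²) = -8 + N + N*o²)
k = 63 (k = (-8 - 1 - 1*0²)*(-5 - 2) = (-8 - 1 - 1*0)*(-7) = (-8 - 1 + 0)*(-7) = -9*(-7) = 63)
-√((k - 10)*(122 + 219) - 475) = -√((63 - 10)*(122 + 219) - 475) = -√(53*341 - 475) = -√(18073 - 475) = -√17598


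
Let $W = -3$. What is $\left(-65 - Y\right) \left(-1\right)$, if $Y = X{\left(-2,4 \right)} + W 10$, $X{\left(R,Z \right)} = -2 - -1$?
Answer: $34$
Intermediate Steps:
$X{\left(R,Z \right)} = -1$ ($X{\left(R,Z \right)} = -2 + 1 = -1$)
$Y = -31$ ($Y = -1 - 30 = -31$)
$\left(-65 - Y\right) \left(-1\right) = \left(-65 - -31\right) \left(-1\right) = \left(-65 + 31\right) \left(-1\right) = \left(-34\right) \left(-1\right) = 34$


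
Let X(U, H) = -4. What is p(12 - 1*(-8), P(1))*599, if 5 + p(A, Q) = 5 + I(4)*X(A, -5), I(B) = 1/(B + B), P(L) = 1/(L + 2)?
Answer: -599/2 ≈ -299.50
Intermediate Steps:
P(L) = 1/(2 + L)
I(B) = 1/(2*B)
p(A, Q) = -1/2 (p(A, Q) = -5 + (5 + ((1/2)/4)*(-4)) = -5 + (5 + ((1/2)*(1/4))*(-4)) = -5 + (5 + (1/8)*(-4)) = -5 + (5 - 1/2) = -5 + 9/2 = -1/2)
p(12 - 1*(-8), P(1))*599 = -1/2*599 = -599/2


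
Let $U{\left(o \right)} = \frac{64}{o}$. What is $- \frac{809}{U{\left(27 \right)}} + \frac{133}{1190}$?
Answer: $- \frac{1856047}{5440} \approx -341.19$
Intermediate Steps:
$- \frac{809}{U{\left(27 \right)}} + \frac{133}{1190} = - \frac{809}{64 \cdot \frac{1}{27}} + \frac{133}{1190} = - \frac{809}{64 \cdot \frac{1}{27}} + 133 \cdot \frac{1}{1190} = - \frac{809}{\frac{64}{27}} + \frac{19}{170} = \left(-809\right) \frac{27}{64} + \frac{19}{170} = - \frac{21843}{64} + \frac{19}{170} = - \frac{1856047}{5440}$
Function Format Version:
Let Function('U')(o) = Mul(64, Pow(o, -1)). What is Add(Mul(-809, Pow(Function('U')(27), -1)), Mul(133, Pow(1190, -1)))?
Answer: Rational(-1856047, 5440) ≈ -341.19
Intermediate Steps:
Add(Mul(-809, Pow(Function('U')(27), -1)), Mul(133, Pow(1190, -1))) = Add(Mul(-809, Pow(Mul(64, Pow(27, -1)), -1)), Mul(133, Pow(1190, -1))) = Add(Mul(-809, Pow(Mul(64, Rational(1, 27)), -1)), Mul(133, Rational(1, 1190))) = Add(Mul(-809, Pow(Rational(64, 27), -1)), Rational(19, 170)) = Add(Mul(-809, Rational(27, 64)), Rational(19, 170)) = Add(Rational(-21843, 64), Rational(19, 170)) = Rational(-1856047, 5440)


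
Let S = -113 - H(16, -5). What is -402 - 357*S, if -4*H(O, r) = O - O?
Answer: 39939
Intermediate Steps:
H(O, r) = 0 (H(O, r) = -(O - O)/4 = -1/4*0 = 0)
S = -113 (S = -113 - 1*0 = -113 + 0 = -113)
-402 - 357*S = -402 - 357*(-113) = -402 + 40341 = 39939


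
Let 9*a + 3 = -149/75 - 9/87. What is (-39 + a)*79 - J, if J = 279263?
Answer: -5527758409/19575 ≈ -2.8239e+5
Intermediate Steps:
a = -11071/19575 (a = -⅓ + (-149/75 - 9/87)/9 = -⅓ + (-149*1/75 - 9*1/87)/9 = -⅓ + (-149/75 - 3/29)/9 = -⅓ + (⅑)*(-4546/2175) = -⅓ - 4546/19575 = -11071/19575 ≈ -0.56557)
(-39 + a)*79 - J = (-39 - 11071/19575)*79 - 1*279263 = -774496/19575*79 - 279263 = -61185184/19575 - 279263 = -5527758409/19575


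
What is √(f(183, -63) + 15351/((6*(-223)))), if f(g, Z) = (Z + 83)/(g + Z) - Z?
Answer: √23136027/669 ≈ 7.1898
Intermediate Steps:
f(g, Z) = -Z + (83 + Z)/(Z + g) (f(g, Z) = (83 + Z)/(Z + g) - Z = -Z + (83 + Z)/(Z + g))
√(f(183, -63) + 15351/((6*(-223)))) = √((83 - 63 - 1*(-63)² - 1*(-63)*183)/(-63 + 183) + 15351/((6*(-223)))) = √((83 - 63 - 1*3969 + 11529)/120 + 15351/(-1338)) = √((83 - 63 - 3969 + 11529)/120 + 15351*(-1/1338)) = √((1/120)*7580 - 5117/446) = √(379/6 - 5117/446) = √(34583/669) = √23136027/669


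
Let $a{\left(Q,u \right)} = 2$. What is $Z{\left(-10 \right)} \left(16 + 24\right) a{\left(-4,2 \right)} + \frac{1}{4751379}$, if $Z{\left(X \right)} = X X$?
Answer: $\frac{38011032001}{4751379} \approx 8000.0$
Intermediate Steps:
$Z{\left(X \right)} = X^{2}$
$Z{\left(-10 \right)} \left(16 + 24\right) a{\left(-4,2 \right)} + \frac{1}{4751379} = \left(-10\right)^{2} \left(16 + 24\right) 2 + \frac{1}{4751379} = 100 \cdot 40 \cdot 2 + \frac{1}{4751379} = 4000 \cdot 2 + \frac{1}{4751379} = 8000 + \frac{1}{4751379} = \frac{38011032001}{4751379}$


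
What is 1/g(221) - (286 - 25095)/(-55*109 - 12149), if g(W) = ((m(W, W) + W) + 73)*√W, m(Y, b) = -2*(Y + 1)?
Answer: -24809/18144 - √221/33150 ≈ -1.3678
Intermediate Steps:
m(Y, b) = -2 - 2*Y (m(Y, b) = -2*(1 + Y) = -2 - 2*Y)
g(W) = √W*(71 - W) (g(W) = (((-2 - 2*W) + W) + 73)*√W = ((-2 - W) + 73)*√W = (71 - W)*√W = √W*(71 - W))
1/g(221) - (286 - 25095)/(-55*109 - 12149) = 1/(√221*(71 - 1*221)) - (286 - 25095)/(-55*109 - 12149) = 1/(√221*(71 - 221)) - (-24809)/(-5995 - 12149) = 1/(√221*(-150)) - (-24809)/(-18144) = 1/(-150*√221) - (-24809)*(-1)/18144 = -√221/33150 - 1*24809/18144 = -√221/33150 - 24809/18144 = -24809/18144 - √221/33150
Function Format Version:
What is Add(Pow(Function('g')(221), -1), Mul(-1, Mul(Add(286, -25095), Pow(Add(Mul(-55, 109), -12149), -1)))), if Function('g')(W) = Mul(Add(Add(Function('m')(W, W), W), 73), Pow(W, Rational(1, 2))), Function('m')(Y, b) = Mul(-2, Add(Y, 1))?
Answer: Add(Rational(-24809, 18144), Mul(Rational(-1, 33150), Pow(221, Rational(1, 2)))) ≈ -1.3678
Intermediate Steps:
Function('m')(Y, b) = Add(-2, Mul(-2, Y)) (Function('m')(Y, b) = Mul(-2, Add(1, Y)) = Add(-2, Mul(-2, Y)))
Function('g')(W) = Mul(Pow(W, Rational(1, 2)), Add(71, Mul(-1, W))) (Function('g')(W) = Mul(Add(Add(Add(-2, Mul(-2, W)), W), 73), Pow(W, Rational(1, 2))) = Mul(Add(Add(-2, Mul(-1, W)), 73), Pow(W, Rational(1, 2))) = Mul(Add(71, Mul(-1, W)), Pow(W, Rational(1, 2))) = Mul(Pow(W, Rational(1, 2)), Add(71, Mul(-1, W))))
Add(Pow(Function('g')(221), -1), Mul(-1, Mul(Add(286, -25095), Pow(Add(Mul(-55, 109), -12149), -1)))) = Add(Pow(Mul(Pow(221, Rational(1, 2)), Add(71, Mul(-1, 221))), -1), Mul(-1, Mul(Add(286, -25095), Pow(Add(Mul(-55, 109), -12149), -1)))) = Add(Pow(Mul(Pow(221, Rational(1, 2)), Add(71, -221)), -1), Mul(-1, Mul(-24809, Pow(Add(-5995, -12149), -1)))) = Add(Pow(Mul(Pow(221, Rational(1, 2)), -150), -1), Mul(-1, Mul(-24809, Pow(-18144, -1)))) = Add(Pow(Mul(-150, Pow(221, Rational(1, 2))), -1), Mul(-1, Mul(-24809, Rational(-1, 18144)))) = Add(Mul(Rational(-1, 33150), Pow(221, Rational(1, 2))), Mul(-1, Rational(24809, 18144))) = Add(Mul(Rational(-1, 33150), Pow(221, Rational(1, 2))), Rational(-24809, 18144)) = Add(Rational(-24809, 18144), Mul(Rational(-1, 33150), Pow(221, Rational(1, 2))))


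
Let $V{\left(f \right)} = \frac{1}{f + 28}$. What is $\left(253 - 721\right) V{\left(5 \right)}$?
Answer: $- \frac{156}{11} \approx -14.182$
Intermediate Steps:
$V{\left(f \right)} = \frac{1}{28 + f}$
$\left(253 - 721\right) V{\left(5 \right)} = \frac{253 - 721}{28 + 5} = - \frac{468}{33} = \left(-468\right) \frac{1}{33} = - \frac{156}{11}$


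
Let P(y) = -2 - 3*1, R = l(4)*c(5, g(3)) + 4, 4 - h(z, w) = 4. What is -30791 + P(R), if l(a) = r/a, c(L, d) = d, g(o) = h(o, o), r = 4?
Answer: -30796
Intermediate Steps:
h(z, w) = 0 (h(z, w) = 4 - 1*4 = 4 - 4 = 0)
g(o) = 0
l(a) = 4/a
R = 4 (R = (4/4)*0 + 4 = (4*(¼))*0 + 4 = 1*0 + 4 = 0 + 4 = 4)
P(y) = -5 (P(y) = -2 - 3 = -5)
-30791 + P(R) = -30791 - 5 = -30796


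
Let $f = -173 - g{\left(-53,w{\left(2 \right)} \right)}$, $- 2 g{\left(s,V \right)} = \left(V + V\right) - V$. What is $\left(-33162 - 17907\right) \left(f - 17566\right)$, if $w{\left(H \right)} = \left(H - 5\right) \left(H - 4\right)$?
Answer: $905759784$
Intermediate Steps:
$w{\left(H \right)} = \left(-5 + H\right) \left(-4 + H\right)$
$g{\left(s,V \right)} = - \frac{V}{2}$ ($g{\left(s,V \right)} = - \frac{\left(V + V\right) - V}{2} = - \frac{2 V - V}{2} = - \frac{V}{2}$)
$f = -170$ ($f = -173 - - \frac{20 + 2^{2} - 18}{2} = -173 - - \frac{20 + 4 - 18}{2} = -173 - \left(- \frac{1}{2}\right) 6 = -173 - -3 = -173 + 3 = -170$)
$\left(-33162 - 17907\right) \left(f - 17566\right) = \left(-33162 - 17907\right) \left(-170 - 17566\right) = \left(-51069\right) \left(-17736\right) = 905759784$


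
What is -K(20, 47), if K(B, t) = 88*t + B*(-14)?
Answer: -3856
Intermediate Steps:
K(B, t) = -14*B + 88*t (K(B, t) = 88*t - 14*B = -14*B + 88*t)
-K(20, 47) = -(-14*20 + 88*47) = -(-280 + 4136) = -1*3856 = -3856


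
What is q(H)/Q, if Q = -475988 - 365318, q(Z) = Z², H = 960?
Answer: -460800/420653 ≈ -1.0954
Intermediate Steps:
Q = -841306
q(H)/Q = 960²/(-841306) = 921600*(-1/841306) = -460800/420653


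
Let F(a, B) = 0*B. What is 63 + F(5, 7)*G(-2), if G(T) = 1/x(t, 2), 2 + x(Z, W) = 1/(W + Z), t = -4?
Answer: 63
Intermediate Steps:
x(Z, W) = -2 + 1/(W + Z)
G(T) = -2/5 (G(T) = 1/((1 - 2*2 - 2*(-4))/(2 - 4)) = 1/((1 - 4 + 8)/(-2)) = 1/(-1/2*5) = 1/(-5/2) = -2/5)
F(a, B) = 0
63 + F(5, 7)*G(-2) = 63 + 0*(-2/5) = 63 + 0 = 63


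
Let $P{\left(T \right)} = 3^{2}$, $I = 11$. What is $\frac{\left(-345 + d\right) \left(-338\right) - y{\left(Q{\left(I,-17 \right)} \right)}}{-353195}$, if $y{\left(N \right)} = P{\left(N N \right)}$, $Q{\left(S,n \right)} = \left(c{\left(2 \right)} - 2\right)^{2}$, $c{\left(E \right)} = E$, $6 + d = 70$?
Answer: $- \frac{94969}{353195} \approx -0.26889$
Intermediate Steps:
$d = 64$ ($d = -6 + 70 = 64$)
$Q{\left(S,n \right)} = 0$ ($Q{\left(S,n \right)} = \left(2 - 2\right)^{2} = 0^{2} = 0$)
$P{\left(T \right)} = 9$
$y{\left(N \right)} = 9$
$\frac{\left(-345 + d\right) \left(-338\right) - y{\left(Q{\left(I,-17 \right)} \right)}}{-353195} = \frac{\left(-345 + 64\right) \left(-338\right) - 9}{-353195} = \left(\left(-281\right) \left(-338\right) - 9\right) \left(- \frac{1}{353195}\right) = \left(94978 - 9\right) \left(- \frac{1}{353195}\right) = 94969 \left(- \frac{1}{353195}\right) = - \frac{94969}{353195}$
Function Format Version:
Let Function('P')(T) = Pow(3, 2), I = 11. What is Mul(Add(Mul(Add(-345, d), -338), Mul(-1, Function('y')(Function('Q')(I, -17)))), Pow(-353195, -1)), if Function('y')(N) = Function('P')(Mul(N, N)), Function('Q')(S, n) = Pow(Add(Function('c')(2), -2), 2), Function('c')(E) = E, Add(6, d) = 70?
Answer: Rational(-94969, 353195) ≈ -0.26889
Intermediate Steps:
d = 64 (d = Add(-6, 70) = 64)
Function('Q')(S, n) = 0 (Function('Q')(S, n) = Pow(Add(2, -2), 2) = Pow(0, 2) = 0)
Function('P')(T) = 9
Function('y')(N) = 9
Mul(Add(Mul(Add(-345, d), -338), Mul(-1, Function('y')(Function('Q')(I, -17)))), Pow(-353195, -1)) = Mul(Add(Mul(Add(-345, 64), -338), Mul(-1, 9)), Pow(-353195, -1)) = Mul(Add(Mul(-281, -338), -9), Rational(-1, 353195)) = Mul(Add(94978, -9), Rational(-1, 353195)) = Mul(94969, Rational(-1, 353195)) = Rational(-94969, 353195)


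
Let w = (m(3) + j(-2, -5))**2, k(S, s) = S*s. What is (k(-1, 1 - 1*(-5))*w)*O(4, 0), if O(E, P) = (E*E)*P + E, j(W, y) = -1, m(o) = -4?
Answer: -600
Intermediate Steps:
O(E, P) = E + P*E**2 (O(E, P) = E**2*P + E = P*E**2 + E = E + P*E**2)
w = 25 (w = (-4 - 1)**2 = (-5)**2 = 25)
(k(-1, 1 - 1*(-5))*w)*O(4, 0) = (-(1 - 1*(-5))*25)*(4*(1 + 4*0)) = (-(1 + 5)*25)*(4*(1 + 0)) = (-1*6*25)*(4*1) = -6*25*4 = -150*4 = -600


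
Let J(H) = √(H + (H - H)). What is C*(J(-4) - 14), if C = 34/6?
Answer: -238/3 + 34*I/3 ≈ -79.333 + 11.333*I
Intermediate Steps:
J(H) = √H (J(H) = √(H + 0) = √H)
C = 17/3 (C = 34*(⅙) = 17/3 ≈ 5.6667)
C*(J(-4) - 14) = 17*(√(-4) - 14)/3 = 17*(2*I - 14)/3 = 17*(-14 + 2*I)/3 = -238/3 + 34*I/3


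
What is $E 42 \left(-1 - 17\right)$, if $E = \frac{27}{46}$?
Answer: $- \frac{10206}{23} \approx -443.74$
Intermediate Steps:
$E = \frac{27}{46}$ ($E = 27 \cdot \frac{1}{46} = \frac{27}{46} \approx 0.58696$)
$E 42 \left(-1 - 17\right) = \frac{27}{46} \cdot 42 \left(-1 - 17\right) = \frac{567}{23} \left(-18\right) = - \frac{10206}{23}$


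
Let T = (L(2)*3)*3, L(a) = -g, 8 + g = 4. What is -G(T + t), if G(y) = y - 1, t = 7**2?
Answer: -84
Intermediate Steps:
g = -4 (g = -8 + 4 = -4)
t = 49
L(a) = 4 (L(a) = -1*(-4) = 4)
T = 36 (T = (4*3)*3 = 12*3 = 36)
G(y) = -1 + y
-G(T + t) = -(-1 + (36 + 49)) = -(-1 + 85) = -1*84 = -84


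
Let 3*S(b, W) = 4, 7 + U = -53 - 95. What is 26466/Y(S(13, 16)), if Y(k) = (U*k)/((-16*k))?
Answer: 423456/155 ≈ 2732.0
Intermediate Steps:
U = -155 (U = -7 + (-53 - 95) = -7 - 148 = -155)
S(b, W) = 4/3 (S(b, W) = (⅓)*4 = 4/3)
Y(k) = 155/16 (Y(k) = (-155*k)/((-16*k)) = (-155*k)*(-1/(16*k)) = 155/16)
26466/Y(S(13, 16)) = 26466/(155/16) = 26466*(16/155) = 423456/155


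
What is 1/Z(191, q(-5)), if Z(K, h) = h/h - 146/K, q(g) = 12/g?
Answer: 191/45 ≈ 4.2444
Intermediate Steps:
Z(K, h) = 1 - 146/K
1/Z(191, q(-5)) = 1/((-146 + 191)/191) = 1/((1/191)*45) = 1/(45/191) = 191/45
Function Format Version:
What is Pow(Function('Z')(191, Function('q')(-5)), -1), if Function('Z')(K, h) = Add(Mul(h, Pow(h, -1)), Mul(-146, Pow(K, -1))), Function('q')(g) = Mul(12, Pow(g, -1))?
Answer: Rational(191, 45) ≈ 4.2444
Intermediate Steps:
Function('Z')(K, h) = Add(1, Mul(-146, Pow(K, -1)))
Pow(Function('Z')(191, Function('q')(-5)), -1) = Pow(Mul(Pow(191, -1), Add(-146, 191)), -1) = Pow(Mul(Rational(1, 191), 45), -1) = Pow(Rational(45, 191), -1) = Rational(191, 45)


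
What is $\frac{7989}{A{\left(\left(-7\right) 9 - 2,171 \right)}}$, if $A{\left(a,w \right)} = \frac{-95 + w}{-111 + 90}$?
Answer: $- \frac{167769}{76} \approx -2207.5$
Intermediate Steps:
$A{\left(a,w \right)} = \frac{95}{21} - \frac{w}{21}$ ($A{\left(a,w \right)} = \frac{-95 + w}{-21} = \left(-95 + w\right) \left(- \frac{1}{21}\right) = \frac{95}{21} - \frac{w}{21}$)
$\frac{7989}{A{\left(\left(-7\right) 9 - 2,171 \right)}} = \frac{7989}{\frac{95}{21} - \frac{57}{7}} = \frac{7989}{- \frac{76}{21}} = 7989 \left(- \frac{21}{76}\right) = - \frac{167769}{76}$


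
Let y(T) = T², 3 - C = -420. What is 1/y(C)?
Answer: 1/178929 ≈ 5.5888e-6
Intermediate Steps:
C = 423 (C = 3 - 1*(-420) = 3 + 420 = 423)
1/y(C) = 1/(423²) = 1/178929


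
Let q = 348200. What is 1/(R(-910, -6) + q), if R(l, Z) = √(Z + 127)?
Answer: 1/348211 ≈ 2.8718e-6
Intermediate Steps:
R(l, Z) = √(127 + Z)
1/(R(-910, -6) + q) = 1/(√(127 - 6) + 348200) = 1/(√121 + 348200) = 1/(11 + 348200) = 1/348211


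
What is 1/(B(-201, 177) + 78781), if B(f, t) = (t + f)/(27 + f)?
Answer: 29/2284653 ≈ 1.2693e-5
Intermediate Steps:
B(f, t) = (f + t)/(27 + f)
1/(B(-201, 177) + 78781) = 1/((-201 + 177)/(27 - 201) + 78781) = 1/(-24/(-174) + 78781) = 1/(-1/174*(-24) + 78781) = 1/(4/29 + 78781) = 1/(2284653/29) = 29/2284653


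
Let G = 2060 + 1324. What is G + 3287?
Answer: 6671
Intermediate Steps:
G = 3384
G + 3287 = 3384 + 3287 = 6671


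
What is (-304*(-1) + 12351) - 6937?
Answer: 5718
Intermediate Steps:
(-304*(-1) + 12351) - 6937 = (304 + 12351) - 6937 = 12655 - 6937 = 5718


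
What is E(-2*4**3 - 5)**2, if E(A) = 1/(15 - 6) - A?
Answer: 1435204/81 ≈ 17719.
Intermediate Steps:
E(A) = 1/9 - A
E(-2*4**3 - 5)**2 = (1/9 - (-2*4**3 - 5))**2 = (1/9 - (-2*64 - 5))**2 = (1/9 - (-128 - 5))**2 = (1/9 - 1*(-133))**2 = (1/9 + 133)**2 = (1198/9)**2 = 1435204/81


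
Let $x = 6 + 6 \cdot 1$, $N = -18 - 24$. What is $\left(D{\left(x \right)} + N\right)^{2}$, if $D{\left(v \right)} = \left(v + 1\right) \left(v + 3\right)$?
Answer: $23409$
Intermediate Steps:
$N = -42$
$x = 12$ ($x = 6 + 6 = 12$)
$D{\left(v \right)} = \left(1 + v\right) \left(3 + v\right)$
$\left(D{\left(x \right)} + N\right)^{2} = \left(\left(3 + 12^{2} + 4 \cdot 12\right) - 42\right)^{2} = \left(\left(3 + 144 + 48\right) - 42\right)^{2} = \left(195 - 42\right)^{2} = 153^{2} = 23409$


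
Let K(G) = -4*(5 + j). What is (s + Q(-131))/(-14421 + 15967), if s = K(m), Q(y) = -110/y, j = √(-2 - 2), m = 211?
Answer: -1255/101263 - 4*I/773 ≈ -0.012393 - 0.0051746*I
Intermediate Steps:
j = 2*I (j = √(-4) = 2*I ≈ 2.0*I)
K(G) = -20 - 8*I (K(G) = -4*(5 + 2*I) = -20 - 8*I)
s = -20 - 8*I ≈ -20.0 - 8.0*I
(s + Q(-131))/(-14421 + 15967) = ((-20 - 8*I) - 110/(-131))/(-14421 + 15967) = ((-20 - 8*I) - 110*(-1/131))/1546 = ((-20 - 8*I) + 110/131)*(1/1546) = (-2510/131 - 8*I)*(1/1546) = -1255/101263 - 4*I/773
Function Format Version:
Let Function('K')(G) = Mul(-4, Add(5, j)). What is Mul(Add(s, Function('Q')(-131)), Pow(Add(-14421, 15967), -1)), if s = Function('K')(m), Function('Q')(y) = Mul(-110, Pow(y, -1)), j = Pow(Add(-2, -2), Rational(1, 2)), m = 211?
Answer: Add(Rational(-1255, 101263), Mul(Rational(-4, 773), I)) ≈ Add(-0.012393, Mul(-0.0051746, I))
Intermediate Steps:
j = Mul(2, I) (j = Pow(-4, Rational(1, 2)) = Mul(2, I) ≈ Mul(2.0000, I))
Function('K')(G) = Add(-20, Mul(-8, I)) (Function('K')(G) = Mul(-4, Add(5, Mul(2, I))) = Add(-20, Mul(-8, I)))
s = Add(-20, Mul(-8, I)) ≈ Add(-20.000, Mul(-8.0000, I))
Mul(Add(s, Function('Q')(-131)), Pow(Add(-14421, 15967), -1)) = Mul(Add(Add(-20, Mul(-8, I)), Mul(-110, Pow(-131, -1))), Pow(Add(-14421, 15967), -1)) = Mul(Add(Add(-20, Mul(-8, I)), Mul(-110, Rational(-1, 131))), Pow(1546, -1)) = Mul(Add(Add(-20, Mul(-8, I)), Rational(110, 131)), Rational(1, 1546)) = Mul(Add(Rational(-2510, 131), Mul(-8, I)), Rational(1, 1546)) = Add(Rational(-1255, 101263), Mul(Rational(-4, 773), I))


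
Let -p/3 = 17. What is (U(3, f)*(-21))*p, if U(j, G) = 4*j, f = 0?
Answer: 12852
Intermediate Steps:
p = -51 (p = -3*17 = -51)
(U(3, f)*(-21))*p = ((4*3)*(-21))*(-51) = (12*(-21))*(-51) = -252*(-51) = 12852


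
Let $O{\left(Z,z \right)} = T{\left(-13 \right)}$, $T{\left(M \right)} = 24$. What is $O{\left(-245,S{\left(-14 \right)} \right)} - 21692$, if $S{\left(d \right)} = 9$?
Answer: $-21668$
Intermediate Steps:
$O{\left(Z,z \right)} = 24$
$O{\left(-245,S{\left(-14 \right)} \right)} - 21692 = 24 - 21692 = -21668$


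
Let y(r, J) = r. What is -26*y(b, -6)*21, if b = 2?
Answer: -1092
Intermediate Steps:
-26*y(b, -6)*21 = -26*2*21 = -52*21 = -1092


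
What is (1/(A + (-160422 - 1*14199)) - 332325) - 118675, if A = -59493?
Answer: -105585414001/234114 ≈ -4.5100e+5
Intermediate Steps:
(1/(A + (-160422 - 1*14199)) - 332325) - 118675 = (1/(-59493 + (-160422 - 1*14199)) - 332325) - 118675 = (1/(-59493 + (-160422 - 14199)) - 332325) - 118675 = (1/(-59493 - 174621) - 332325) - 118675 = (1/(-234114) - 332325) - 118675 = (-1/234114 - 332325) - 118675 = -77801935051/234114 - 118675 = -105585414001/234114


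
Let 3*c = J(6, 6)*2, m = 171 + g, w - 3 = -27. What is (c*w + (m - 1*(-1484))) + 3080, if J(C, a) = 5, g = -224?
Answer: 4431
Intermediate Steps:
w = -24 (w = 3 - 27 = -24)
m = -53 (m = 171 - 224 = -53)
c = 10/3 (c = (5*2)/3 = (⅓)*10 = 10/3 ≈ 3.3333)
(c*w + (m - 1*(-1484))) + 3080 = ((10/3)*(-24) + (-53 - 1*(-1484))) + 3080 = (-80 + (-53 + 1484)) + 3080 = (-80 + 1431) + 3080 = 1351 + 3080 = 4431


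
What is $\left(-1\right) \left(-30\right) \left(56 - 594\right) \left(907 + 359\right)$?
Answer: $-20433240$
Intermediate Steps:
$\left(-1\right) \left(-30\right) \left(56 - 594\right) \left(907 + 359\right) = 30 \left(\left(-538\right) 1266\right) = 30 \left(-681108\right) = -20433240$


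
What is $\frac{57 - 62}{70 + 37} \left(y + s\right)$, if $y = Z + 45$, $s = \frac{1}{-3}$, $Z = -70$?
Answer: $\frac{380}{321} \approx 1.1838$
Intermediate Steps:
$s = - \frac{1}{3} \approx -0.33333$
$y = -25$ ($y = -70 + 45 = -25$)
$\frac{57 - 62}{70 + 37} \left(y + s\right) = \frac{57 - 62}{70 + 37} \left(-25 - \frac{1}{3}\right) = - \frac{5}{107} \left(- \frac{76}{3}\right) = \left(-5\right) \frac{1}{107} \left(- \frac{76}{3}\right) = \left(- \frac{5}{107}\right) \left(- \frac{76}{3}\right) = \frac{380}{321}$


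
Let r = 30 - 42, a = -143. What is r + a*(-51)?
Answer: 7281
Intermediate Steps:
r = -12
r + a*(-51) = -12 - 143*(-51) = -12 + 7293 = 7281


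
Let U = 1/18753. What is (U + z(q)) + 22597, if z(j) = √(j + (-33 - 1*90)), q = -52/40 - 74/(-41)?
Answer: 423761542/18753 + I*√20591430/410 ≈ 22597.0 + 11.068*I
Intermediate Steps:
U = 1/18753 ≈ 5.3325e-5
q = 207/410 (q = -52*1/40 - 74*(-1/41) = -13/10 + 74/41 = 207/410 ≈ 0.50488)
z(j) = √(-123 + j) (z(j) = √(j + (-33 - 90)) = √(j - 123) = √(-123 + j))
(U + z(q)) + 22597 = (1/18753 + √(-123 + 207/410)) + 22597 = (1/18753 + √(-50223/410)) + 22597 = (1/18753 + I*√20591430/410) + 22597 = 423761542/18753 + I*√20591430/410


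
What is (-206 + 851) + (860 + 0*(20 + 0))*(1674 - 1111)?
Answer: 484825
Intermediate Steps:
(-206 + 851) + (860 + 0*(20 + 0))*(1674 - 1111) = 645 + (860 + 0*20)*563 = 645 + (860 + 0)*563 = 645 + 860*563 = 645 + 484180 = 484825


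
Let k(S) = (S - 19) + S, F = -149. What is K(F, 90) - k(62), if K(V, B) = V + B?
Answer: -164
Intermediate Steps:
K(V, B) = B + V
k(S) = -19 + 2*S (k(S) = (-19 + S) + S = -19 + 2*S)
K(F, 90) - k(62) = (90 - 149) - (-19 + 2*62) = -59 - (-19 + 124) = -59 - 1*105 = -59 - 105 = -164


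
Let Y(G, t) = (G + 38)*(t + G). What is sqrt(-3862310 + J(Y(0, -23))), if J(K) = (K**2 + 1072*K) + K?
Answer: 2*I*sqrt(1009059) ≈ 2009.0*I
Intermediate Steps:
Y(G, t) = (38 + G)*(G + t)
J(K) = K**2 + 1073*K
sqrt(-3862310 + J(Y(0, -23))) = sqrt(-3862310 + (0**2 + 38*0 + 38*(-23) + 0*(-23))*(1073 + (0**2 + 38*0 + 38*(-23) + 0*(-23)))) = sqrt(-3862310 + (0 + 0 - 874 + 0)*(1073 + (0 + 0 - 874 + 0))) = sqrt(-3862310 - 874*(1073 - 874)) = sqrt(-3862310 - 874*199) = sqrt(-3862310 - 173926) = sqrt(-4036236) = 2*I*sqrt(1009059)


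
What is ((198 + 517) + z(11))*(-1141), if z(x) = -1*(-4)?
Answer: -820379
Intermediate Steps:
z(x) = 4
((198 + 517) + z(11))*(-1141) = ((198 + 517) + 4)*(-1141) = (715 + 4)*(-1141) = 719*(-1141) = -820379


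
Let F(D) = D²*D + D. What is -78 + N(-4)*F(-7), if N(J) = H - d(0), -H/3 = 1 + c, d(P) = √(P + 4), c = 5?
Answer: 6922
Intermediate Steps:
d(P) = √(4 + P)
F(D) = D + D³ (F(D) = D³ + D = D + D³)
H = -18 (H = -3*(1 + 5) = -3*6 = -18)
N(J) = -20 (N(J) = -18 - √(4 + 0) = -18 - √4 = -18 - 1*2 = -18 - 2 = -20)
-78 + N(-4)*F(-7) = -78 - 20*(-7 + (-7)³) = -78 - 20*(-7 - 343) = -78 - 20*(-350) = -78 + 7000 = 6922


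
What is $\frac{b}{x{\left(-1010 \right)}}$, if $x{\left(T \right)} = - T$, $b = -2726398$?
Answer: $- \frac{1363199}{505} \approx -2699.4$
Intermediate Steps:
$\frac{b}{x{\left(-1010 \right)}} = - \frac{2726398}{\left(-1\right) \left(-1010\right)} = - \frac{2726398}{1010} = \left(-2726398\right) \frac{1}{1010} = - \frac{1363199}{505}$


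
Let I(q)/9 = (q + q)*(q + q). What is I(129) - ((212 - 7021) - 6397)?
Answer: 612282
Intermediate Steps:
I(q) = 36*q**2 (I(q) = 9*((q + q)*(q + q)) = 9*((2*q)*(2*q)) = 9*(4*q**2) = 36*q**2)
I(129) - ((212 - 7021) - 6397) = 36*129**2 - ((212 - 7021) - 6397) = 36*16641 - (-6809 - 6397) = 599076 - 1*(-13206) = 599076 + 13206 = 612282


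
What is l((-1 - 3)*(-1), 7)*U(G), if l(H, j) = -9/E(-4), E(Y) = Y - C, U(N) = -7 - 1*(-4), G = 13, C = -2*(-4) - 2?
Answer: -27/10 ≈ -2.7000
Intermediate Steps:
C = 6 (C = 8 - 2 = 6)
U(N) = -3 (U(N) = -7 + 4 = -3)
E(Y) = -6 + Y (E(Y) = Y - 1*6 = Y - 6 = -6 + Y)
l(H, j) = 9/10 (l(H, j) = -9/(-6 - 4) = -9/(-10) = -9*(-1/10) = 9/10)
l((-1 - 3)*(-1), 7)*U(G) = (9/10)*(-3) = -27/10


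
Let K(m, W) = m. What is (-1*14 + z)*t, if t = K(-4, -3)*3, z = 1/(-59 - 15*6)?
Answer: 25044/149 ≈ 168.08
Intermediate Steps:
z = -1/149 (z = 1/(-59 - 90) = 1/(-149) = -1/149 ≈ -0.0067114)
t = -12 (t = -4*3 = -12)
(-1*14 + z)*t = (-1*14 - 1/149)*(-12) = (-14 - 1/149)*(-12) = -2087/149*(-12) = 25044/149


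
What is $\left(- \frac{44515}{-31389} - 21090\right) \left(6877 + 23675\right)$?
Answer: $- \frac{6741293657080}{10463} \approx -6.443 \cdot 10^{8}$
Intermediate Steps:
$\left(- \frac{44515}{-31389} - 21090\right) \left(6877 + 23675\right) = \left(\left(-44515\right) \left(- \frac{1}{31389}\right) - 21090\right) 30552 = \left(\frac{44515}{31389} - 21090\right) 30552 = \left(- \frac{661949495}{31389}\right) 30552 = - \frac{6741293657080}{10463}$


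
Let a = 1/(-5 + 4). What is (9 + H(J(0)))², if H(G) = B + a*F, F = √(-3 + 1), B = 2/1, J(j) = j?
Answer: (11 - I*√2)² ≈ 119.0 - 31.113*I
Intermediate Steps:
B = 2 (B = 2*1 = 2)
F = I*√2 (F = √(-2) = I*√2 ≈ 1.4142*I)
a = -1 (a = 1/(-1) = -1)
H(G) = 2 - I*√2
(9 + H(J(0)))² = (9 + (2 - I*√2))² = (11 - I*√2)²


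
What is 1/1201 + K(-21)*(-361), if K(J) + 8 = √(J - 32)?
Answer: 3468489/1201 - 361*I*√53 ≈ 2888.0 - 2628.1*I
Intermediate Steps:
K(J) = -8 + √(-32 + J) (K(J) = -8 + √(J - 32) = -8 + √(-32 + J))
1/1201 + K(-21)*(-361) = 1/1201 + (-8 + √(-32 - 21))*(-361) = 1/1201 + (-8 + √(-53))*(-361) = 1/1201 + (-8 + I*√53)*(-361) = 1/1201 + (2888 - 361*I*√53) = 3468489/1201 - 361*I*√53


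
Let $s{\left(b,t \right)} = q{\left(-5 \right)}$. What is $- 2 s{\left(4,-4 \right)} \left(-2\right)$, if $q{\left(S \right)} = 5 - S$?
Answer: $40$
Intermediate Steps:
$s{\left(b,t \right)} = 10$ ($s{\left(b,t \right)} = 5 - -5 = 5 + 5 = 10$)
$- 2 s{\left(4,-4 \right)} \left(-2\right) = \left(-2\right) 10 \left(-2\right) = \left(-20\right) \left(-2\right) = 40$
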